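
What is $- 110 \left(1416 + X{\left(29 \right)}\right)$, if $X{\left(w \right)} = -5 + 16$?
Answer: $-156970$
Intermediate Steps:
$X{\left(w \right)} = 11$
$- 110 \left(1416 + X{\left(29 \right)}\right) = - 110 \left(1416 + 11\right) = \left(-110\right) 1427 = -156970$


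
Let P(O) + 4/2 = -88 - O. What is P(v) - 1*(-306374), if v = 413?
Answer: 305871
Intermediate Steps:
P(O) = -90 - O (P(O) = -2 + (-88 - O) = -90 - O)
P(v) - 1*(-306374) = (-90 - 1*413) - 1*(-306374) = (-90 - 413) + 306374 = -503 + 306374 = 305871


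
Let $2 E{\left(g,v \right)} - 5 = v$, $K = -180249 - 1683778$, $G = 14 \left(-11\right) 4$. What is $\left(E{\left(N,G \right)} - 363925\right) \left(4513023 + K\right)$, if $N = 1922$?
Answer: $-964845137578$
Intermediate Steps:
$G = -616$ ($G = \left(-154\right) 4 = -616$)
$K = -1864027$ ($K = -180249 - 1683778 = -1864027$)
$E{\left(g,v \right)} = \frac{5}{2} + \frac{v}{2}$
$\left(E{\left(N,G \right)} - 363925\right) \left(4513023 + K\right) = \left(\left(\frac{5}{2} + \frac{1}{2} \left(-616\right)\right) - 363925\right) \left(4513023 - 1864027\right) = \left(\left(\frac{5}{2} - 308\right) - 363925\right) 2648996 = \left(- \frac{611}{2} - 363925\right) 2648996 = \left(- \frac{728461}{2}\right) 2648996 = -964845137578$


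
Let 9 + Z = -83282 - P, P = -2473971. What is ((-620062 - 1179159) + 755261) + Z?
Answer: 1346720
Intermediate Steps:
Z = 2390680 (Z = -9 + (-83282 - 1*(-2473971)) = -9 + (-83282 + 2473971) = -9 + 2390689 = 2390680)
((-620062 - 1179159) + 755261) + Z = ((-620062 - 1179159) + 755261) + 2390680 = (-1799221 + 755261) + 2390680 = -1043960 + 2390680 = 1346720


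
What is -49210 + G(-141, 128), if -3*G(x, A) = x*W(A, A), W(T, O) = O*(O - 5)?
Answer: 690758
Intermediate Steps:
W(T, O) = O*(-5 + O)
G(x, A) = -A*x*(-5 + A)/3 (G(x, A) = -x*A*(-5 + A)/3 = -A*x*(-5 + A)/3)
-49210 + G(-141, 128) = -49210 + (⅓)*128*(-141)*(5 - 1*128) = -49210 + (⅓)*128*(-141)*(5 - 128) = -49210 + (⅓)*128*(-141)*(-123) = -49210 + 739968 = 690758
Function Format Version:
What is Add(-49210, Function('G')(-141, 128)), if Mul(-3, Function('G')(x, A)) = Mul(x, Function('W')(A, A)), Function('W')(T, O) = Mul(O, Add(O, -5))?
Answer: 690758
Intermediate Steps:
Function('W')(T, O) = Mul(O, Add(-5, O))
Function('G')(x, A) = Mul(Rational(-1, 3), A, x, Add(-5, A)) (Function('G')(x, A) = Mul(Rational(-1, 3), Mul(x, Mul(A, Add(-5, A)))) = Mul(Rational(-1, 3), Mul(A, x, Add(-5, A))) = Mul(Rational(-1, 3), A, x, Add(-5, A)))
Add(-49210, Function('G')(-141, 128)) = Add(-49210, Mul(Rational(1, 3), 128, -141, Add(5, Mul(-1, 128)))) = Add(-49210, Mul(Rational(1, 3), 128, -141, Add(5, -128))) = Add(-49210, Mul(Rational(1, 3), 128, -141, -123)) = Add(-49210, 739968) = 690758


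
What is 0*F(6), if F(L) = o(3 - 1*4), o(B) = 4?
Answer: 0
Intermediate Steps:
F(L) = 4
0*F(6) = 0*4 = 0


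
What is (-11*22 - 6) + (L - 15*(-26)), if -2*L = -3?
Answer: 287/2 ≈ 143.50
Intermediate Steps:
L = 3/2 (L = -½*(-3) = 3/2 ≈ 1.5000)
(-11*22 - 6) + (L - 15*(-26)) = (-11*22 - 6) + (3/2 - 15*(-26)) = (-242 - 6) + (3/2 + 390) = -248 + 783/2 = 287/2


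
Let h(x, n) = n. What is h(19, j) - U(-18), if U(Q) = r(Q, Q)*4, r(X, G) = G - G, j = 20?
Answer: 20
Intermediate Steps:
r(X, G) = 0
U(Q) = 0 (U(Q) = 0*4 = 0)
h(19, j) - U(-18) = 20 - 1*0 = 20 + 0 = 20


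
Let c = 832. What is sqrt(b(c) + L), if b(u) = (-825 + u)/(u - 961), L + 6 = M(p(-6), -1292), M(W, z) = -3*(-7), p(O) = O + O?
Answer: 2*sqrt(62178)/129 ≈ 3.8660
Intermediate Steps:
p(O) = 2*O
M(W, z) = 21
L = 15 (L = -6 + 21 = 15)
b(u) = (-825 + u)/(-961 + u)
sqrt(b(c) + L) = sqrt((-825 + 832)/(-961 + 832) + 15) = sqrt(7/(-129) + 15) = sqrt(-1/129*7 + 15) = sqrt(-7/129 + 15) = sqrt(1928/129) = 2*sqrt(62178)/129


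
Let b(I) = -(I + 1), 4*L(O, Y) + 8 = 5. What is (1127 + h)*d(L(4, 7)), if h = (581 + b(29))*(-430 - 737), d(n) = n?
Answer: 962835/2 ≈ 4.8142e+5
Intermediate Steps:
L(O, Y) = -¾ (L(O, Y) = -2 + (¼)*5 = -2 + 5/4 = -¾)
b(I) = -1 - I (b(I) = -(1 + I) = -1 - I)
h = -643017 (h = (581 + (-1 - 1*29))*(-430 - 737) = (581 + (-1 - 29))*(-1167) = (581 - 30)*(-1167) = 551*(-1167) = -643017)
(1127 + h)*d(L(4, 7)) = (1127 - 643017)*(-¾) = -641890*(-¾) = 962835/2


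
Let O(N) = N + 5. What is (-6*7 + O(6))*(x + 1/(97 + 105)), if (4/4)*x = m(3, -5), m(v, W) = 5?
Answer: -31341/202 ≈ -155.15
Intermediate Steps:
x = 5
O(N) = 5 + N
(-6*7 + O(6))*(x + 1/(97 + 105)) = (-6*7 + (5 + 6))*(5 + 1/(97 + 105)) = (-42 + 11)*(5 + 1/202) = -31*(5 + 1/202) = -31*1011/202 = -31341/202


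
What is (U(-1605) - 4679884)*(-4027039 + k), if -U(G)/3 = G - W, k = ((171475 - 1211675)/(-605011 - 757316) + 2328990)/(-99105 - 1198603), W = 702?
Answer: 16634383958381692707469001/883951323258 ≈ 1.8818e+13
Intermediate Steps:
k = -1586423499965/883951323258 (k = (-1040200/(-1362327) + 2328990)/(-1297708) = (-1040200*(-1/1362327) + 2328990)*(-1/1297708) = (1040200/1362327 + 2328990)*(-1/1297708) = (3172846999930/1362327)*(-1/1297708) = -1586423499965/883951323258 ≈ -1.7947)
U(G) = 2106 - 3*G (U(G) = -3*(G - 1*702) = -3*(G - 702) = -3*(-702 + G) = 2106 - 3*G)
(U(-1605) - 4679884)*(-4027039 + k) = ((2106 - 3*(-1605)) - 4679884)*(-4027039 - 1586423499965/883951323258) = ((2106 + 4815) - 4679884)*(-3559708039285073027/883951323258) = (6921 - 4679884)*(-3559708039285073027/883951323258) = -4672963*(-3559708039285073027/883951323258) = 16634383958381692707469001/883951323258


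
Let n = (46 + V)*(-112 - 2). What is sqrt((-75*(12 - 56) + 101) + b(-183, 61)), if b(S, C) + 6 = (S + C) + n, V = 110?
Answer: I*sqrt(14511) ≈ 120.46*I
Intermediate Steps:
n = -17784 (n = (46 + 110)*(-112 - 2) = 156*(-114) = -17784)
b(S, C) = -17790 + C + S (b(S, C) = -6 + ((S + C) - 17784) = -6 + ((C + S) - 17784) = -6 + (-17784 + C + S) = -17790 + C + S)
sqrt((-75*(12 - 56) + 101) + b(-183, 61)) = sqrt((-75*(12 - 56) + 101) + (-17790 + 61 - 183)) = sqrt((-75*(-44) + 101) - 17912) = sqrt((3300 + 101) - 17912) = sqrt(3401 - 17912) = sqrt(-14511) = I*sqrt(14511)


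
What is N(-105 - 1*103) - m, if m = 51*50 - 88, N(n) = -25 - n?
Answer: -2279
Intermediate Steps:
m = 2462 (m = 2550 - 88 = 2462)
N(-105 - 1*103) - m = (-25 - (-105 - 1*103)) - 1*2462 = (-25 - (-105 - 103)) - 2462 = (-25 - 1*(-208)) - 2462 = (-25 + 208) - 2462 = 183 - 2462 = -2279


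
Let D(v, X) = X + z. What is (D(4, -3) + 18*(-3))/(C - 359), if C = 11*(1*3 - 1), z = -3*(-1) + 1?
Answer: 53/337 ≈ 0.15727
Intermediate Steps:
z = 4 (z = 3 + 1 = 4)
C = 22 (C = 11*(3 - 1) = 11*2 = 22)
D(v, X) = 4 + X (D(v, X) = X + 4 = 4 + X)
(D(4, -3) + 18*(-3))/(C - 359) = ((4 - 3) + 18*(-3))/(22 - 359) = (1 - 54)/(-337) = -53*(-1/337) = 53/337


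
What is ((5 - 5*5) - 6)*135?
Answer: -3510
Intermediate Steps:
((5 - 5*5) - 6)*135 = ((5 - 25) - 6)*135 = (-20 - 6)*135 = -26*135 = -3510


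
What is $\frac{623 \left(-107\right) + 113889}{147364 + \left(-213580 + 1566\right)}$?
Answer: $- \frac{23614}{32325} \approx -0.73052$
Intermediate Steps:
$\frac{623 \left(-107\right) + 113889}{147364 + \left(-213580 + 1566\right)} = \frac{-66661 + 113889}{147364 - 212014} = \frac{47228}{-64650} = 47228 \left(- \frac{1}{64650}\right) = - \frac{23614}{32325}$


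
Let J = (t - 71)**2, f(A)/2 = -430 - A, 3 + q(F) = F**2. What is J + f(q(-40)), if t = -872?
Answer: 885195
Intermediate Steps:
q(F) = -3 + F**2
f(A) = -860 - 2*A (f(A) = 2*(-430 - A) = -860 - 2*A)
J = 889249 (J = (-872 - 71)**2 = (-943)**2 = 889249)
J + f(q(-40)) = 889249 + (-860 - 2*(-3 + (-40)**2)) = 889249 + (-860 - 2*(-3 + 1600)) = 889249 + (-860 - 2*1597) = 889249 + (-860 - 3194) = 889249 - 4054 = 885195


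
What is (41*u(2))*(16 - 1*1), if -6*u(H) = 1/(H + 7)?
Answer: -205/18 ≈ -11.389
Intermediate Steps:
u(H) = -1/(6*(7 + H)) (u(H) = -1/(6*(H + 7)) = -1/(6*(7 + H)))
(41*u(2))*(16 - 1*1) = (41*(-1/(42 + 6*2)))*(16 - 1*1) = (41*(-1/(42 + 12)))*(16 - 1) = (41*(-1/54))*15 = -41/54*15 = -205/18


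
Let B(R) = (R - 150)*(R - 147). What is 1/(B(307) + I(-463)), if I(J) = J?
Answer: 1/24657 ≈ 4.0556e-5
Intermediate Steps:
B(R) = (-150 + R)*(-147 + R)
1/(B(307) + I(-463)) = 1/((22050 + 307² - 297*307) - 463) = 1/((22050 + 94249 - 91179) - 463) = 1/(25120 - 463) = 1/24657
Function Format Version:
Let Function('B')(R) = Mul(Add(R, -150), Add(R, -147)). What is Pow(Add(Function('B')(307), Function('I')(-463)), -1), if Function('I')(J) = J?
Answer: Rational(1, 24657) ≈ 4.0556e-5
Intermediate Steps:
Function('B')(R) = Mul(Add(-150, R), Add(-147, R))
Pow(Add(Function('B')(307), Function('I')(-463)), -1) = Pow(Add(Add(22050, Pow(307, 2), Mul(-297, 307)), -463), -1) = Pow(Add(Add(22050, 94249, -91179), -463), -1) = Pow(Add(25120, -463), -1) = Pow(24657, -1) = Rational(1, 24657)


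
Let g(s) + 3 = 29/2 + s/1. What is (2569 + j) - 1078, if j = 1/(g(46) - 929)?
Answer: 2598811/1743 ≈ 1491.0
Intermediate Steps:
g(s) = 23/2 + s (g(s) = -3 + (29/2 + s/1) = -3 + (29*(½) + s*1) = -3 + (29/2 + s) = 23/2 + s)
j = -2/1743 (j = 1/((23/2 + 46) - 929) = 1/(115/2 - 929) = 1/(-1743/2) = -2/1743 ≈ -0.0011474)
(2569 + j) - 1078 = (2569 - 2/1743) - 1078 = 4477765/1743 - 1078 = 2598811/1743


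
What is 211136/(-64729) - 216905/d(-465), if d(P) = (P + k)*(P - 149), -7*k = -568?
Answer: -446616279463/106791069322 ≈ -4.1822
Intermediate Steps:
k = 568/7 (k = -⅐*(-568) = 568/7 ≈ 81.143)
d(P) = (-149 + P)*(568/7 + P) (d(P) = (P + 568/7)*(P - 149) = (568/7 + P)*(-149 + P) = (-149 + P)*(568/7 + P))
211136/(-64729) - 216905/d(-465) = 211136/(-64729) - 216905/(-84632/7 + (-465)² - 475/7*(-465)) = 211136*(-1/64729) - 216905/(-84632/7 + 216225 + 220875/7) = -211136/64729 - 216905/1649818/7 = -211136/64729 - 216905*7/1649818 = -211136/64729 - 1518335/1649818 = -446616279463/106791069322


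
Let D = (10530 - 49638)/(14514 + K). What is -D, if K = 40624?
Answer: 19554/27569 ≈ 0.70928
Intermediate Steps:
D = -19554/27569 (D = (10530 - 49638)/(14514 + 40624) = -39108/55138 = -39108*1/55138 = -19554/27569 ≈ -0.70928)
-D = -1*(-19554/27569) = 19554/27569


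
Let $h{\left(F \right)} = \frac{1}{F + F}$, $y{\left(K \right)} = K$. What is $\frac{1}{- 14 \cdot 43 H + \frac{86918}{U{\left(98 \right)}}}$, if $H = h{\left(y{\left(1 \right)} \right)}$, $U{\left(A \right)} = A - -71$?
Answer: $\frac{13}{2773} \approx 0.0046881$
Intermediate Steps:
$h{\left(F \right)} = \frac{1}{2 F}$
$U{\left(A \right)} = 71 + A$ ($U{\left(A \right)} = A + 71 = 71 + A$)
$H = \frac{1}{2}$ ($H = \frac{1}{2 \cdot 1} = \frac{1}{2} \cdot 1 = \frac{1}{2} \approx 0.5$)
$\frac{1}{- 14 \cdot 43 H + \frac{86918}{U{\left(98 \right)}}} = \frac{1}{- \frac{14 \cdot 43}{2} + \frac{86918}{71 + 98}} = \frac{1}{- \frac{602}{2} + \frac{86918}{169}} = \frac{1}{\left(-1\right) 301 + 86918 \cdot \frac{1}{169}} = \frac{1}{-301 + \frac{6686}{13}} = \frac{1}{\frac{2773}{13}} = \frac{13}{2773}$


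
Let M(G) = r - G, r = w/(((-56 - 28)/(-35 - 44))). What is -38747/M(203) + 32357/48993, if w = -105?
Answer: 7632381983/59134551 ≈ 129.07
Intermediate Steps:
r = -395/4 (r = -105*(-35 - 44)/(-56 - 28) = -105/((-84/(-79))) = -105/((-84*(-1/79))) = -105/84/79 = -105*79/84 = -395/4 ≈ -98.750)
M(G) = -395/4 - G
-38747/M(203) + 32357/48993 = -38747/(-395/4 - 1*203) + 32357/48993 = -38747/(-395/4 - 203) + 32357*(1/48993) = -38747/(-1207/4) + 32357/48993 = -38747*(-4/1207) + 32357/48993 = 154988/1207 + 32357/48993 = 7632381983/59134551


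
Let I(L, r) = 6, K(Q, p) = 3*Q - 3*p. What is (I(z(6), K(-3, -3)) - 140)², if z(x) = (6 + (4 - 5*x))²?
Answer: 17956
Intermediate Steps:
z(x) = (10 - 5*x)²
K(Q, p) = -3*p + 3*Q
(I(z(6), K(-3, -3)) - 140)² = (6 - 140)² = (-134)² = 17956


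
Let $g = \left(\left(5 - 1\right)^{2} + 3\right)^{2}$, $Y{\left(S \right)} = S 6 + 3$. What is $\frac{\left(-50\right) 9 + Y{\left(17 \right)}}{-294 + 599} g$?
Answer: $- \frac{24909}{61} \approx -408.34$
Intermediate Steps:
$Y{\left(S \right)} = 3 + 6 S$ ($Y{\left(S \right)} = 6 S + 3 = 3 + 6 S$)
$g = 361$ ($g = \left(4^{2} + 3\right)^{2} = \left(16 + 3\right)^{2} = 19^{2} = 361$)
$\frac{\left(-50\right) 9 + Y{\left(17 \right)}}{-294 + 599} g = \frac{\left(-50\right) 9 + \left(3 + 6 \cdot 17\right)}{-294 + 599} \cdot 361 = \frac{-450 + \left(3 + 102\right)}{305} \cdot 361 = \left(-450 + 105\right) \frac{1}{305} \cdot 361 = \left(-345\right) \frac{1}{305} \cdot 361 = \left(- \frac{69}{61}\right) 361 = - \frac{24909}{61}$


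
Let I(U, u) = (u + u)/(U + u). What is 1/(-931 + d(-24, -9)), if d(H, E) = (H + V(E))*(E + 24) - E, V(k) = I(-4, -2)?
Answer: -1/1272 ≈ -0.00078616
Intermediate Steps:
I(U, u) = 2*u/(U + u) (I(U, u) = (2*u)/(U + u) = 2*u/(U + u))
V(k) = 2/3 (V(k) = 2*(-2)/(-4 - 2) = 2*(-2)/(-6) = 2*(-2)*(-1/6) = 2/3)
d(H, E) = -E + (24 + E)*(2/3 + H) (d(H, E) = (H + 2/3)*(E + 24) - E = (2/3 + H)*(24 + E) - E = (24 + E)*(2/3 + H) - E = -E + (24 + E)*(2/3 + H))
1/(-931 + d(-24, -9)) = 1/(-931 + (16 + 24*(-24) - 1/3*(-9) - 9*(-24))) = 1/(-931 + (16 - 576 + 3 + 216)) = 1/(-931 - 341) = 1/(-1272) = -1/1272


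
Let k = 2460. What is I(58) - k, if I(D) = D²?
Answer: 904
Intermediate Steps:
I(58) - k = 58² - 1*2460 = 3364 - 2460 = 904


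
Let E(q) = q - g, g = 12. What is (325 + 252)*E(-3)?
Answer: -8655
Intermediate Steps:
E(q) = -12 + q (E(q) = q - 1*12 = q - 12 = -12 + q)
(325 + 252)*E(-3) = (325 + 252)*(-12 - 3) = 577*(-15) = -8655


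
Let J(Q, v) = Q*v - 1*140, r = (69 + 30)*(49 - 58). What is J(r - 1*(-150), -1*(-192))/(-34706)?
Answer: 71206/17353 ≈ 4.1034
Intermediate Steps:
r = -891 (r = 99*(-9) = -891)
J(Q, v) = -140 + Q*v (J(Q, v) = Q*v - 140 = -140 + Q*v)
J(r - 1*(-150), -1*(-192))/(-34706) = (-140 + (-891 - 1*(-150))*(-1*(-192)))/(-34706) = (-140 + (-891 + 150)*192)*(-1/34706) = (-140 - 741*192)*(-1/34706) = (-140 - 142272)*(-1/34706) = -142412*(-1/34706) = 71206/17353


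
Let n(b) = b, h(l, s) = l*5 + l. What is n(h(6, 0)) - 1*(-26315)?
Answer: 26351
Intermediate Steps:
h(l, s) = 6*l (h(l, s) = 5*l + l = 6*l)
n(h(6, 0)) - 1*(-26315) = 6*6 - 1*(-26315) = 36 + 26315 = 26351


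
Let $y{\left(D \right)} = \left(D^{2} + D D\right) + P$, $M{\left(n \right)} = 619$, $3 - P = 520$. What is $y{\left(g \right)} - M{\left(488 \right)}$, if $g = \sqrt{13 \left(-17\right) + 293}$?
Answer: $-992$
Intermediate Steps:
$P = -517$ ($P = 3 - 520 = -517$)
$g = 6 \sqrt{2}$ ($g = \sqrt{-221 + 293} = \sqrt{72} = 6 \sqrt{2} \approx 8.4853$)
$y{\left(D \right)} = -517 + 2 D^{2}$ ($y{\left(D \right)} = \left(D^{2} + D D\right) - 517 = \left(D^{2} + D^{2}\right) - 517 = 2 D^{2} - 517 = -517 + 2 D^{2}$)
$y{\left(g \right)} - M{\left(488 \right)} = \left(-517 + 2 \left(6 \sqrt{2}\right)^{2}\right) - 619 = \left(-517 + 2 \cdot 72\right) - 619 = \left(-517 + 144\right) - 619 = -373 - 619 = -992$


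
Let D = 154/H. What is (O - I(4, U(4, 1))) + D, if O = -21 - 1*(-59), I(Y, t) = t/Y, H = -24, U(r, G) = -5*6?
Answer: 469/12 ≈ 39.083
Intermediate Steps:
U(r, G) = -30
O = 38 (O = -21 + 59 = 38)
D = -77/12 (D = 154/(-24) = 154*(-1/24) = -77/12 ≈ -6.4167)
(O - I(4, U(4, 1))) + D = (38 - (-30)/4) - 77/12 = (38 - 1*(-15/2)) - 77/12 = (38 + 15/2) - 77/12 = 91/2 - 77/12 = 469/12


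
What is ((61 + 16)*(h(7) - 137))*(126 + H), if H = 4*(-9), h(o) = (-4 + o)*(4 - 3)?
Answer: -928620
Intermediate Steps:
h(o) = -4 + o (h(o) = (-4 + o)*1 = -4 + o)
H = -36
((61 + 16)*(h(7) - 137))*(126 + H) = ((61 + 16)*((-4 + 7) - 137))*(126 - 36) = (77*(3 - 137))*90 = (77*(-134))*90 = -10318*90 = -928620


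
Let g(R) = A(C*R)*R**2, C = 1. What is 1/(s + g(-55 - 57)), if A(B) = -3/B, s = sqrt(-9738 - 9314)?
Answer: 84/32987 - I*sqrt(4763)/65974 ≈ 0.0025465 - 0.0010461*I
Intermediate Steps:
s = 2*I*sqrt(4763) (s = sqrt(-19052) = 2*I*sqrt(4763) ≈ 138.03*I)
g(R) = -3*R (g(R) = (-3/R)*R**2 = -3*R)
1/(s + g(-55 - 57)) = 1/(2*I*sqrt(4763) - 3*(-55 - 57)) = 1/(2*I*sqrt(4763) - 3*(-112)) = 1/(2*I*sqrt(4763) + 336) = 1/(336 + 2*I*sqrt(4763))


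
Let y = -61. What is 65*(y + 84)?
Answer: 1495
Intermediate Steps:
65*(y + 84) = 65*(-61 + 84) = 65*23 = 1495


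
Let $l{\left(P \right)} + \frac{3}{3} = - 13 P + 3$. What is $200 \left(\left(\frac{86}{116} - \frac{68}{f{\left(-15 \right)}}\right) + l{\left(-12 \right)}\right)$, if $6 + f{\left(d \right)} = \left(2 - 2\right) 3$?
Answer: $\frac{2959300}{87} \approx 34015.0$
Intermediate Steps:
$f{\left(d \right)} = -6$ ($f{\left(d \right)} = -6 + \left(2 - 2\right) 3 = -6 + 0 \cdot 3 = -6 + 0 = -6$)
$l{\left(P \right)} = 2 - 13 P$ ($l{\left(P \right)} = -1 - \left(-3 + 13 P\right) = 2 - 13 P$)
$200 \left(\left(\frac{86}{116} - \frac{68}{f{\left(-15 \right)}}\right) + l{\left(-12 \right)}\right) = 200 \left(\left(\frac{86}{116} - \frac{68}{-6}\right) + \left(2 - -156\right)\right) = 200 \left(\left(86 \cdot \frac{1}{116} - - \frac{34}{3}\right) + \left(2 + 156\right)\right) = 200 \left(\left(\frac{43}{58} + \frac{34}{3}\right) + 158\right) = 200 \left(\frac{2101}{174} + 158\right) = 200 \cdot \frac{29593}{174} = \frac{2959300}{87}$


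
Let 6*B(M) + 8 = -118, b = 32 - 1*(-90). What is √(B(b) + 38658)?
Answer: 27*√53 ≈ 196.56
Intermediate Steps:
b = 122 (b = 32 + 90 = 122)
B(M) = -21 (B(M) = -4/3 + (⅙)*(-118) = -4/3 - 59/3 = -21)
√(B(b) + 38658) = √(-21 + 38658) = √38637 = 27*√53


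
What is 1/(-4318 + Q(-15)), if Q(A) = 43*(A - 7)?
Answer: -1/5264 ≈ -0.00018997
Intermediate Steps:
Q(A) = -301 + 43*A (Q(A) = 43*(-7 + A) = -301 + 43*A)
1/(-4318 + Q(-15)) = 1/(-4318 + (-301 + 43*(-15))) = 1/(-4318 + (-301 - 645)) = 1/(-4318 - 946) = 1/(-5264) = -1/5264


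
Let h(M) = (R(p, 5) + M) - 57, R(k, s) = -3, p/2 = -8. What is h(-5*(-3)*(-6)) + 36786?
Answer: 36636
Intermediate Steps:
p = -16 (p = 2*(-8) = -16)
h(M) = -60 + M (h(M) = (-3 + M) - 57 = -60 + M)
h(-5*(-3)*(-6)) + 36786 = (-60 - 5*(-3)*(-6)) + 36786 = (-60 + 15*(-6)) + 36786 = (-60 - 90) + 36786 = -150 + 36786 = 36636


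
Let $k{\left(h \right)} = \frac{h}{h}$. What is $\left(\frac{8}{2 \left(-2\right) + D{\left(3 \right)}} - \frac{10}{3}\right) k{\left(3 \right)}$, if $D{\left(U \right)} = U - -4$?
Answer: $- \frac{2}{3} \approx -0.66667$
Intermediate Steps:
$D{\left(U \right)} = 4 + U$ ($D{\left(U \right)} = U + 4 = 4 + U$)
$k{\left(h \right)} = 1$
$\left(\frac{8}{2 \left(-2\right) + D{\left(3 \right)}} - \frac{10}{3}\right) k{\left(3 \right)} = \left(\frac{8}{2 \left(-2\right) + \left(4 + 3\right)} - \frac{10}{3}\right) 1 = \left(\frac{8}{-4 + 7} - \frac{10}{3}\right) 1 = \left(\frac{8}{3} - \frac{10}{3}\right) 1 = \left(- \frac{2}{3}\right) 1 = - \frac{2}{3}$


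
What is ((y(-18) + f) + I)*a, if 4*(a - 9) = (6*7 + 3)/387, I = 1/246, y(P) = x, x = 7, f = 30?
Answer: 14136959/42312 ≈ 334.11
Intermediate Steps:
y(P) = 7
I = 1/246 ≈ 0.0040650
a = 1553/172 (a = 9 + ((6*7 + 3)/387)/4 = 9 + ((42 + 3)*(1/387))/4 = 9 + (45*(1/387))/4 = 9 + (1/4)*(5/43) = 9 + 5/172 = 1553/172 ≈ 9.0291)
((y(-18) + f) + I)*a = ((7 + 30) + 1/246)*(1553/172) = (37 + 1/246)*(1553/172) = (9103/246)*(1553/172) = 14136959/42312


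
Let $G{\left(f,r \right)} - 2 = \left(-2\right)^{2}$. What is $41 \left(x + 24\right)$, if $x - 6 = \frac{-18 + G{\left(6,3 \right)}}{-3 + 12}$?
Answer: $\frac{3526}{3} \approx 1175.3$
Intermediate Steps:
$G{\left(f,r \right)} = 6$ ($G{\left(f,r \right)} = 2 + \left(-2\right)^{2} = 2 + 4 = 6$)
$x = \frac{14}{3}$ ($x = 6 + \frac{-18 + 6}{-3 + 12} = 6 - \frac{12}{9} = 6 - \frac{4}{3} = \frac{14}{3} \approx 4.6667$)
$41 \left(x + 24\right) = 41 \left(\frac{14}{3} + 24\right) = 41 \cdot \frac{86}{3} = \frac{3526}{3}$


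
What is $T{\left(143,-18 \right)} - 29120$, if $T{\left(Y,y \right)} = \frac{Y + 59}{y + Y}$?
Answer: $- \frac{3639798}{125} \approx -29118.0$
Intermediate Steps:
$T{\left(Y,y \right)} = \frac{59 + Y}{Y + y}$
$T{\left(143,-18 \right)} - 29120 = \frac{59 + 143}{143 - 18} - 29120 = \frac{1}{125} \cdot 202 - 29120 = \frac{202}{125} - 29120 = - \frac{3639798}{125}$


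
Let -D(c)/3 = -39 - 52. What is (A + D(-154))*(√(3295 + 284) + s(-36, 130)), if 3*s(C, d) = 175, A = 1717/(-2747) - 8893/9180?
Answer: 239546140715/15130476 + 6844175449*√3579/25217460 ≈ 32069.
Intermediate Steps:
D(c) = 273 (D(c) = -3*(-39 - 52) = -3*(-91) = 273)
A = -40191131/25217460 (A = 1717*(-1/2747) - 8893*1/9180 = -1717/2747 - 8893/9180 = -40191131/25217460 ≈ -1.5938)
s(C, d) = 175/3 (s(C, d) = (⅓)*175 = 175/3)
(A + D(-154))*(√(3295 + 284) + s(-36, 130)) = (-40191131/25217460 + 273)*(√(3295 + 284) + 175/3) = 6844175449*(√3579 + 175/3)/25217460 = 6844175449*(175/3 + √3579)/25217460 = 239546140715/15130476 + 6844175449*√3579/25217460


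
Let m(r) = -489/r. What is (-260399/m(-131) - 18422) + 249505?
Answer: 78887318/489 ≈ 1.6132e+5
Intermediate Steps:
(-260399/m(-131) - 18422) + 249505 = (-260399/((-489/(-131))) - 18422) + 249505 = (-260399/((-489*(-1/131))) - 18422) + 249505 = (-260399/489/131 - 18422) + 249505 = (-260399*131/489 - 18422) + 249505 = (-34112269/489 - 18422) + 249505 = -43120627/489 + 249505 = 78887318/489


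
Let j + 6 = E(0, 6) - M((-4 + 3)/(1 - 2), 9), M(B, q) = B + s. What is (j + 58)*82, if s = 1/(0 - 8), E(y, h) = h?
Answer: 18737/4 ≈ 4684.3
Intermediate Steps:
s = -⅛ (s = 1/(-8) = -⅛ ≈ -0.12500)
M(B, q) = -⅛ + B (M(B, q) = B - ⅛ = -⅛ + B)
j = -7/8 (j = -6 + (6 - (-⅛ + (-4 + 3)/(1 - 2))) = -6 + (6 - (-⅛ - 1/(-1))) = -6 + (6 - (-⅛ - 1*(-1))) = -6 + (6 - (-⅛ + 1)) = -6 + (6 - 1*7/8) = -6 + (6 - 7/8) = -6 + 41/8 = -7/8 ≈ -0.87500)
(j + 58)*82 = (-7/8 + 58)*82 = (457/8)*82 = 18737/4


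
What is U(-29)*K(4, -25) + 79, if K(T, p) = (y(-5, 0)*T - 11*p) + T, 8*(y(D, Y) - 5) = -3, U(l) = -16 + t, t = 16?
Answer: 79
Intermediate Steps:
U(l) = 0 (U(l) = -16 + 16 = 0)
y(D, Y) = 37/8 (y(D, Y) = 5 + (1/8)*(-3) = 5 - 3/8 = 37/8)
K(T, p) = -11*p + 45*T/8 (K(T, p) = (37*T/8 - 11*p) + T = (-11*p + 37*T/8) + T = -11*p + 45*T/8)
U(-29)*K(4, -25) + 79 = 0*(-11*(-25) + (45/8)*4) + 79 = 0*(275 + 45/2) + 79 = 0*(595/2) + 79 = 0 + 79 = 79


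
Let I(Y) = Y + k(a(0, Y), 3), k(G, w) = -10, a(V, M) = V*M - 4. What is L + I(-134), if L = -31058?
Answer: -31202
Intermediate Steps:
a(V, M) = -4 + M*V (a(V, M) = M*V - 4 = -4 + M*V)
I(Y) = -10 + Y (I(Y) = Y - 10 = -10 + Y)
L + I(-134) = -31058 + (-10 - 134) = -31058 - 144 = -31202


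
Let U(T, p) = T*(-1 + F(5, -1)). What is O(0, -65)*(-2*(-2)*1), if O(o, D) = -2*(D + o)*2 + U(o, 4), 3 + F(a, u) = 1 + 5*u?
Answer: 1040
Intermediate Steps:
F(a, u) = -2 + 5*u (F(a, u) = -3 + (1 + 5*u) = -2 + 5*u)
U(T, p) = -8*T (U(T, p) = T*(-1 + (-2 + 5*(-1))) = T*(-1 + (-2 - 5)) = T*(-1 - 7) = T*(-8) = -8*T)
O(o, D) = -12*o - 4*D (O(o, D) = -2*(D + o)*2 - 8*o = -2*(2*D + 2*o) - 8*o = (-4*D - 4*o) - 8*o = -12*o - 4*D)
O(0, -65)*(-2*(-2)*1) = (-12*0 - 4*(-65))*(-2*(-2)*1) = (0 + 260)*(4*1) = 260*4 = 1040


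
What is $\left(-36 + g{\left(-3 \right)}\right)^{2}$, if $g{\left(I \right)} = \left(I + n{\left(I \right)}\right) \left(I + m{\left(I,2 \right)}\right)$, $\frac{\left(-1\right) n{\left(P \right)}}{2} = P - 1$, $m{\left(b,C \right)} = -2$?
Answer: $3721$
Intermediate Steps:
$n{\left(P \right)} = 2 - 2 P$ ($n{\left(P \right)} = - 2 \left(P - 1\right) = - 2 \left(-1 + P\right) = 2 - 2 P$)
$g{\left(I \right)} = \left(-2 + I\right) \left(2 - I\right)$ ($g{\left(I \right)} = \left(I - \left(-2 + 2 I\right)\right) \left(I - 2\right) = \left(2 - I\right) \left(-2 + I\right) = \left(-2 + I\right) \left(2 - I\right)$)
$\left(-36 + g{\left(-3 \right)}\right)^{2} = \left(-36 - 25\right)^{2} = \left(-61\right)^{2} = 3721$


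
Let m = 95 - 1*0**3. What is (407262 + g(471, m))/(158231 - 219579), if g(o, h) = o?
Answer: -407733/61348 ≈ -6.6462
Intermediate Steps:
m = 95 (m = 95 - 1*0 = 95 + 0 = 95)
(407262 + g(471, m))/(158231 - 219579) = (407262 + 471)/(158231 - 219579) = 407733/(-61348) = 407733*(-1/61348) = -407733/61348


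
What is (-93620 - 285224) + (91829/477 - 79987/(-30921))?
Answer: -1861604217080/4916439 ≈ -3.7865e+5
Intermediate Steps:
(-93620 - 285224) + (91829/477 - 79987/(-30921)) = -378844 + (91829*(1/477) - 79987*(-1/30921)) = -378844 + (91829/477 + 79987/30921) = -378844 + 959199436/4916439 = -1861604217080/4916439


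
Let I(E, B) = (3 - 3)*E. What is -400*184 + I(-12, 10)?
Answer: -73600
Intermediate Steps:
I(E, B) = 0 (I(E, B) = 0*E = 0)
-400*184 + I(-12, 10) = -400*184 + 0 = -73600 + 0 = -73600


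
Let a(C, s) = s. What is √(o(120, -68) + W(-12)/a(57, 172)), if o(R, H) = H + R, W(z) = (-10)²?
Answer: √97223/43 ≈ 7.2513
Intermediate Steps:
W(z) = 100
√(o(120, -68) + W(-12)/a(57, 172)) = √((-68 + 120) + 100/172) = √(52 + 100*(1/172)) = √(52 + 25/43) = √(2261/43) = √97223/43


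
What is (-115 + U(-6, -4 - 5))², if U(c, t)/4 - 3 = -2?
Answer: 12321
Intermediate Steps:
U(c, t) = 4 (U(c, t) = 12 + 4*(-2) = 12 - 8 = 4)
(-115 + U(-6, -4 - 5))² = (-115 + 4)² = (-111)² = 12321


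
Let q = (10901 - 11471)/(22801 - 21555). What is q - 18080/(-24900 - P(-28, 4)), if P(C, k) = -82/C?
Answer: 58331075/217203343 ≈ 0.26856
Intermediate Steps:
q = -285/623 (q = -570/1246 = -570*1/1246 = -285/623 ≈ -0.45746)
q - 18080/(-24900 - P(-28, 4)) = -285/623 - 18080/(-24900 - (-82)/(-28)) = -285/623 - 18080/(-24900 - (-82)*(-1)/28) = -285/623 - 18080/(-24900 - 1*41/14) = -285/623 - 18080/(-24900 - 41/14) = -285/623 - 18080/(-348641/14) = -285/623 - 18080*(-14/348641) = -285/623 + 253120/348641 = 58331075/217203343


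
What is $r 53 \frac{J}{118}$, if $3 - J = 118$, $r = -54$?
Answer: $\frac{164565}{59} \approx 2789.2$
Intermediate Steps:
$J = -115$ ($J = 3 - 118 = -115$)
$r 53 \frac{J}{118} = \left(-54\right) 53 \left(- \frac{115}{118}\right) = - 2862 \left(\left(-115\right) \frac{1}{118}\right) = \left(-2862\right) \left(- \frac{115}{118}\right) = \frac{164565}{59}$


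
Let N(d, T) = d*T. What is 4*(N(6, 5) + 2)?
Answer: 128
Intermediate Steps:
N(d, T) = T*d
4*(N(6, 5) + 2) = 4*(5*6 + 2) = 4*(30 + 2) = 4*32 = 128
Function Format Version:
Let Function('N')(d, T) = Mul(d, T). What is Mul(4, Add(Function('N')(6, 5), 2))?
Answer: 128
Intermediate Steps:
Function('N')(d, T) = Mul(T, d)
Mul(4, Add(Function('N')(6, 5), 2)) = Mul(4, Add(Mul(5, 6), 2)) = Mul(4, Add(30, 2)) = Mul(4, 32) = 128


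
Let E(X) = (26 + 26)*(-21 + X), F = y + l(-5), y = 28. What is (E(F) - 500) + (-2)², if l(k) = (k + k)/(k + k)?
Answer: -80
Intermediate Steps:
l(k) = 1 (l(k) = (2*k)/((2*k)) = (2*k)*(1/(2*k)) = 1)
F = 29 (F = 28 + 1 = 29)
E(X) = -1092 + 52*X (E(X) = 52*(-21 + X) = -1092 + 52*X)
(E(F) - 500) + (-2)² = ((-1092 + 52*29) - 500) + (-2)² = ((-1092 + 1508) - 500) + 4 = (416 - 500) + 4 = -84 + 4 = -80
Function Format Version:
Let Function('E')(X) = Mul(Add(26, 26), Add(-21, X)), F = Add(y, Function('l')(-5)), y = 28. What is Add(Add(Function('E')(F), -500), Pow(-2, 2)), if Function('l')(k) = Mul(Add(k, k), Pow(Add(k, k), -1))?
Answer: -80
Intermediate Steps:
Function('l')(k) = 1 (Function('l')(k) = Mul(Mul(2, k), Pow(Mul(2, k), -1)) = Mul(Mul(2, k), Mul(Rational(1, 2), Pow(k, -1))) = 1)
F = 29 (F = Add(28, 1) = 29)
Function('E')(X) = Add(-1092, Mul(52, X)) (Function('E')(X) = Mul(52, Add(-21, X)) = Add(-1092, Mul(52, X)))
Add(Add(Function('E')(F), -500), Pow(-2, 2)) = Add(Add(Add(-1092, Mul(52, 29)), -500), Pow(-2, 2)) = Add(Add(Add(-1092, 1508), -500), 4) = Add(Add(416, -500), 4) = Add(-84, 4) = -80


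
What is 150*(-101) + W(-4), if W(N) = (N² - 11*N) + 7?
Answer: -15083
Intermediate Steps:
W(N) = 7 + N² - 11*N
150*(-101) + W(-4) = 150*(-101) + (7 + (-4)² - 11*(-4)) = -15150 + (7 + 16 + 44) = -15150 + 67 = -15083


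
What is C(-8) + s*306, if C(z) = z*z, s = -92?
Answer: -28088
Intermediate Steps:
C(z) = z²
C(-8) + s*306 = (-8)² - 92*306 = 64 - 28152 = -28088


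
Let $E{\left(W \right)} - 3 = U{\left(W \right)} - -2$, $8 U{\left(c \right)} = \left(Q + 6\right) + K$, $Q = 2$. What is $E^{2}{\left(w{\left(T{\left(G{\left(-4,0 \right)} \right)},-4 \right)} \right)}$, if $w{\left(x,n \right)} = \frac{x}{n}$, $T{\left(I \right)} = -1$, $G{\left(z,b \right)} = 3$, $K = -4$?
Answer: $\frac{121}{4} \approx 30.25$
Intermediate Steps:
$U{\left(c \right)} = \frac{1}{2}$ ($U{\left(c \right)} = \frac{\left(2 + 6\right) - 4}{8} = \frac{8 - 4}{8} = \frac{1}{8} \cdot 4 = \frac{1}{2}$)
$E{\left(W \right)} = \frac{11}{2}$ ($E{\left(W \right)} = 3 + \left(\frac{1}{2} - -2\right) = 3 + \left(\frac{1}{2} + 2\right) = 3 + \frac{5}{2} = \frac{11}{2}$)
$E^{2}{\left(w{\left(T{\left(G{\left(-4,0 \right)} \right)},-4 \right)} \right)} = \left(\frac{11}{2}\right)^{2} = \frac{121}{4}$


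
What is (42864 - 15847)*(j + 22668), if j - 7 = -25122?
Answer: -66110599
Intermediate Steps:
j = -25115 (j = 7 - 25122 = -25115)
(42864 - 15847)*(j + 22668) = (42864 - 15847)*(-25115 + 22668) = 27017*(-2447) = -66110599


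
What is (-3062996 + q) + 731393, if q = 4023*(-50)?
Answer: -2532753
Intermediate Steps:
q = -201150
(-3062996 + q) + 731393 = (-3062996 - 201150) + 731393 = -3264146 + 731393 = -2532753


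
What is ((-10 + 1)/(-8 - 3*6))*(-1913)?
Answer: -17217/26 ≈ -662.19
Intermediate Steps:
((-10 + 1)/(-8 - 3*6))*(-1913) = -9/(-8 - 18)*(-1913) = -9/(-26)*(-1913) = -9*(-1/26)*(-1913) = (9/26)*(-1913) = -17217/26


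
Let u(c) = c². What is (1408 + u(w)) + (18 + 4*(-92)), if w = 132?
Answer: 18482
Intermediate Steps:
(1408 + u(w)) + (18 + 4*(-92)) = (1408 + 132²) + (18 + 4*(-92)) = (1408 + 17424) + (18 - 368) = 18832 - 350 = 18482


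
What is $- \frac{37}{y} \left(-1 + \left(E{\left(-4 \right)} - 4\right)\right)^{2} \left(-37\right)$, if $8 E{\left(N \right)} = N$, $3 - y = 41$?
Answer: $- \frac{165649}{152} \approx -1089.8$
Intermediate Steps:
$y = -38$ ($y = 3 - 41 = -38$)
$E{\left(N \right)} = \frac{N}{8}$
$- \frac{37}{y} \left(-1 + \left(E{\left(-4 \right)} - 4\right)\right)^{2} \left(-37\right) = - \frac{37}{-38} \left(-1 + \left(\frac{1}{8} \left(-4\right) - 4\right)\right)^{2} \left(-37\right) = \left(-37\right) \left(- \frac{1}{38}\right) \left(-1 - \frac{9}{2}\right)^{2} \left(-37\right) = \frac{37 \left(-1 - \frac{9}{2}\right)^{2}}{38} \left(-37\right) = \frac{37 \left(- \frac{11}{2}\right)^{2}}{38} \left(-37\right) = \frac{37}{38} \cdot \frac{121}{4} \left(-37\right) = \frac{4477}{152} \left(-37\right) = - \frac{165649}{152}$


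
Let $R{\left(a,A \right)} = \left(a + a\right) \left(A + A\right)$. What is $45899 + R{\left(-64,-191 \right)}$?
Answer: $94795$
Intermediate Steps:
$R{\left(a,A \right)} = 4 A a$ ($R{\left(a,A \right)} = 2 a 2 A = 4 A a$)
$45899 + R{\left(-64,-191 \right)} = 45899 + 4 \left(-191\right) \left(-64\right) = 45899 + 48896 = 94795$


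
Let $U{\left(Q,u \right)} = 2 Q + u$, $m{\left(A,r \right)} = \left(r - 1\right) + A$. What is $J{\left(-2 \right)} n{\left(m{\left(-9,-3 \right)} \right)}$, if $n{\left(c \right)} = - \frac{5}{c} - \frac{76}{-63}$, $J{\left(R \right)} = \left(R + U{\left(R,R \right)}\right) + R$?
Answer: $- \frac{13030}{819} \approx -15.91$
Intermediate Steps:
$m{\left(A,r \right)} = -1 + A + r$ ($m{\left(A,r \right)} = \left(-1 + r\right) + A = -1 + A + r$)
$U{\left(Q,u \right)} = u + 2 Q$
$J{\left(R \right)} = 5 R$ ($J{\left(R \right)} = \left(R + \left(R + 2 R\right)\right) + R = \left(R + 3 R\right) + R = 4 R + R = 5 R$)
$n{\left(c \right)} = \frac{76}{63} - \frac{5}{c}$ ($n{\left(c \right)} = - \frac{5}{c} - - \frac{76}{63} = - \frac{5}{c} + \frac{76}{63} = \frac{76}{63} - \frac{5}{c}$)
$J{\left(-2 \right)} n{\left(m{\left(-9,-3 \right)} \right)} = 5 \left(-2\right) \left(\frac{76}{63} - \frac{5}{-1 - 9 - 3}\right) = - 10 \left(\frac{76}{63} - \frac{5}{-13}\right) = - 10 \left(\frac{76}{63} - - \frac{5}{13}\right) = - 10 \left(\frac{76}{63} + \frac{5}{13}\right) = \left(-10\right) \frac{1303}{819} = - \frac{13030}{819}$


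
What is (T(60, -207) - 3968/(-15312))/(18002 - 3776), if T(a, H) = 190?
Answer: 91039/6807141 ≈ 0.013374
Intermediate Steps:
(T(60, -207) - 3968/(-15312))/(18002 - 3776) = (190 - 3968/(-15312))/(18002 - 3776) = (190 - 3968*(-1/15312))/14226 = (190 + 248/957)*(1/14226) = (182078/957)*(1/14226) = 91039/6807141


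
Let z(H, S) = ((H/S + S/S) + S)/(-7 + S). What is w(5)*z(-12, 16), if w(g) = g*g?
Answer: 1625/36 ≈ 45.139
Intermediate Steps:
w(g) = g²
z(H, S) = (1 + S + H/S)/(-7 + S) (z(H, S) = ((H/S + 1) + S)/(-7 + S) = ((1 + H/S) + S)/(-7 + S) = (1 + S + H/S)/(-7 + S))
w(5)*z(-12, 16) = 5²*((-12 + 16 + 16²)/(16*(-7 + 16))) = 25*((1/16)*(-12 + 16 + 256)/9) = 25*((1/16)*(⅑)*260) = 25*(65/36) = 1625/36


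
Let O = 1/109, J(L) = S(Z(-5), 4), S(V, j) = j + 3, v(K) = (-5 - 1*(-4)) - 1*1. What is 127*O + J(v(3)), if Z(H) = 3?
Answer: 890/109 ≈ 8.1651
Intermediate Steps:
v(K) = -2 (v(K) = (-5 + 4) - 1 = -1 - 1 = -2)
S(V, j) = 3 + j
J(L) = 7 (J(L) = 3 + 4 = 7)
O = 1/109 ≈ 0.0091743
127*O + J(v(3)) = 127*(1/109) + 7 = 127/109 + 7 = 890/109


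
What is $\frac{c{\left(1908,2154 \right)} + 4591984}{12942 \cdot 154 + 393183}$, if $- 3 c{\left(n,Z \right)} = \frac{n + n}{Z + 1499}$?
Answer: $\frac{16774516280}{8716974903} \approx 1.9244$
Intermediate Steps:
$c{\left(n,Z \right)} = - \frac{2 n}{3 \left(1499 + Z\right)}$ ($c{\left(n,Z \right)} = - \frac{\left(n + n\right) \frac{1}{Z + 1499}}{3} = - \frac{2 n \frac{1}{1499 + Z}}{3} = - \frac{2 n}{3 \left(1499 + Z\right)}$)
$\frac{c{\left(1908,2154 \right)} + 4591984}{12942 \cdot 154 + 393183} = \frac{\left(-2\right) 1908 \frac{1}{4497 + 3 \cdot 2154} + 4591984}{12942 \cdot 154 + 393183} = \frac{\left(-2\right) 1908 \frac{1}{4497 + 6462} + 4591984}{1993068 + 393183} = \frac{\left(-2\right) 1908 \cdot \frac{1}{10959} + 4591984}{2386251} = \left(\left(-2\right) 1908 \cdot \frac{1}{10959} + 4591984\right) \frac{1}{2386251} = \left(- \frac{1272}{3653} + 4591984\right) \frac{1}{2386251} = \frac{16774516280}{3653} \cdot \frac{1}{2386251} = \frac{16774516280}{8716974903}$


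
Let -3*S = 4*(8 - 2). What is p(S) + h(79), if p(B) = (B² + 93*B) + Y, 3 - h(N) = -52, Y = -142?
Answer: -767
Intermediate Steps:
h(N) = 55 (h(N) = 3 - 1*(-52) = 3 + 52 = 55)
S = -8 (S = -4*(8 - 2)/3 = -4*6/3 = -⅓*24 = -8)
p(B) = -142 + B² + 93*B (p(B) = (B² + 93*B) - 142 = -142 + B² + 93*B)
p(S) + h(79) = (-142 + (-8)² + 93*(-8)) + 55 = (-142 + 64 - 744) + 55 = -822 + 55 = -767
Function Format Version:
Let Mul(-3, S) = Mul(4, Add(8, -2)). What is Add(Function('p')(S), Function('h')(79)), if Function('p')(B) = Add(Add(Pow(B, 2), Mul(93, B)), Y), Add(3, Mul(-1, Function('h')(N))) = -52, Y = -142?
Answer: -767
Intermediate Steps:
Function('h')(N) = 55 (Function('h')(N) = Add(3, Mul(-1, -52)) = Add(3, 52) = 55)
S = -8 (S = Mul(Rational(-1, 3), Mul(4, Add(8, -2))) = Mul(Rational(-1, 3), Mul(4, 6)) = Mul(Rational(-1, 3), 24) = -8)
Function('p')(B) = Add(-142, Pow(B, 2), Mul(93, B)) (Function('p')(B) = Add(Add(Pow(B, 2), Mul(93, B)), -142) = Add(-142, Pow(B, 2), Mul(93, B)))
Add(Function('p')(S), Function('h')(79)) = Add(Add(-142, Pow(-8, 2), Mul(93, -8)), 55) = Add(Add(-142, 64, -744), 55) = Add(-822, 55) = -767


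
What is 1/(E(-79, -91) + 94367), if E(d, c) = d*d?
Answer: 1/100608 ≈ 9.9396e-6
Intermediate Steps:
E(d, c) = d²
1/(E(-79, -91) + 94367) = 1/((-79)² + 94367) = 1/(6241 + 94367) = 1/100608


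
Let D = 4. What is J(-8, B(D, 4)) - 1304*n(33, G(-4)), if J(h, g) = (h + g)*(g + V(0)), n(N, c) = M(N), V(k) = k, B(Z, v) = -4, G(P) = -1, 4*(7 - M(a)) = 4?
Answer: -7776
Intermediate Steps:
M(a) = 6 (M(a) = 7 - 1/4*4 = 7 - 1 = 6)
n(N, c) = 6
J(h, g) = g*(g + h) (J(h, g) = (h + g)*(g + 0) = (g + h)*g = g*(g + h))
J(-8, B(D, 4)) - 1304*n(33, G(-4)) = -4*(-4 - 8) - 1304*6 = -4*(-12) - 7824 = 48 - 7824 = -7776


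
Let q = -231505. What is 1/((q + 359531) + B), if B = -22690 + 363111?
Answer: 1/468447 ≈ 2.1347e-6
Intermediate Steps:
B = 340421
1/((q + 359531) + B) = 1/((-231505 + 359531) + 340421) = 1/(128026 + 340421) = 1/468447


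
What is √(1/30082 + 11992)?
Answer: √64212315410/2314 ≈ 109.51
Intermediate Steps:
√(1/30082 + 11992) = √(360743345/30082) = √64212315410/2314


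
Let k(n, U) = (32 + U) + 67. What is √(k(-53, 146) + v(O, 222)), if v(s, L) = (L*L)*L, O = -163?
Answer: √10941293 ≈ 3307.8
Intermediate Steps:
k(n, U) = 99 + U
v(s, L) = L³ (v(s, L) = L²*L = L³)
√(k(-53, 146) + v(O, 222)) = √((99 + 146) + 222³) = √(245 + 10941048) = √10941293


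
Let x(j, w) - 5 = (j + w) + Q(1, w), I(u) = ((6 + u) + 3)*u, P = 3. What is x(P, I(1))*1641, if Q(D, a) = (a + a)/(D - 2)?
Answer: -3282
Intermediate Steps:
Q(D, a) = 2*a/(-2 + D) (Q(D, a) = (2*a)/(-2 + D) = 2*a/(-2 + D))
I(u) = u*(9 + u) (I(u) = (9 + u)*u = u*(9 + u))
x(j, w) = 5 + j - w (x(j, w) = 5 + ((j + w) + 2*w/(-2 + 1)) = 5 + ((j + w) + 2*w/(-1)) = 5 + ((j + w) + 2*w*(-1)) = 5 + ((j + w) - 2*w) = 5 + (j - w) = 5 + j - w)
x(P, I(1))*1641 = (5 + 3 - (9 + 1))*1641 = (5 + 3 - 10)*1641 = -2*1641 = -3282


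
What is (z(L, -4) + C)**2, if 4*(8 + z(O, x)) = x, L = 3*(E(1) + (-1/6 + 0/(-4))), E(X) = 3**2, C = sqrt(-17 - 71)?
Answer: (9 - 2*I*sqrt(22))**2 ≈ -7.0 - 168.85*I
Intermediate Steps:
C = 2*I*sqrt(22) (C = sqrt(-88) = 2*I*sqrt(22) ≈ 9.3808*I)
E(X) = 9
L = 53/2 (L = 3*(9 + (-1/6 + 0/(-4))) = 3*(9 + (-1*1/6 + 0*(-1/4))) = 3*(9 + (-1/6 + 0)) = 3*(9 - 1/6) = 3*(53/6) = 53/2 ≈ 26.500)
z(O, x) = -8 + x/4
(z(L, -4) + C)**2 = ((-8 + (1/4)*(-4)) + 2*I*sqrt(22))**2 = ((-8 - 1) + 2*I*sqrt(22))**2 = (-9 + 2*I*sqrt(22))**2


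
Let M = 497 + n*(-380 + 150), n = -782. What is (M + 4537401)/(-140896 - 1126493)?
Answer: -1572586/422463 ≈ -3.7224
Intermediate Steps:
M = 180357 (M = 497 - 782*(-380 + 150) = 497 - 782*(-230) = 497 + 179860 = 180357)
(M + 4537401)/(-140896 - 1126493) = (180357 + 4537401)/(-140896 - 1126493) = 4717758/(-1267389) = 4717758*(-1/1267389) = -1572586/422463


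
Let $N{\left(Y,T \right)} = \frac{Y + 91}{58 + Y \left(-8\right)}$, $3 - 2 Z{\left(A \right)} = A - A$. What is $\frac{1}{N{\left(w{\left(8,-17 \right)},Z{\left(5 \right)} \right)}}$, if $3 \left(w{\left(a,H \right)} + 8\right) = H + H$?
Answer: $\frac{638}{215} \approx 2.9674$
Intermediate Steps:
$Z{\left(A \right)} = \frac{3}{2}$ ($Z{\left(A \right)} = \frac{3}{2} - \frac{A - A}{2} = \frac{3}{2} - 0 = \frac{3}{2} + 0 = \frac{3}{2}$)
$w{\left(a,H \right)} = -8 + \frac{2 H}{3}$ ($w{\left(a,H \right)} = -8 + \frac{H + H}{3} = -8 + \frac{2 H}{3}$)
$N{\left(Y,T \right)} = \frac{91 + Y}{58 - 8 Y}$
$\frac{1}{N{\left(w{\left(8,-17 \right)},Z{\left(5 \right)} \right)}} = \frac{1}{\frac{1}{2} \frac{1}{-29 + 4 \left(-8 + \frac{2}{3} \left(-17\right)\right)} \left(-91 - \left(-8 + \frac{2}{3} \left(-17\right)\right)\right)} = \frac{1}{\frac{1}{2} \frac{1}{-29 + 4 \left(-8 - \frac{34}{3}\right)} \left(-91 - \left(-8 - \frac{34}{3}\right)\right)} = \frac{1}{\frac{1}{2} \frac{1}{-29 + 4 \left(- \frac{58}{3}\right)} \left(-91 - - \frac{58}{3}\right)} = \frac{1}{\frac{1}{2} \frac{1}{-29 - \frac{232}{3}} \left(-91 + \frac{58}{3}\right)} = \frac{1}{\frac{1}{2} \frac{1}{- \frac{319}{3}} \left(- \frac{215}{3}\right)} = \frac{1}{\frac{1}{2} \left(- \frac{3}{319}\right) \left(- \frac{215}{3}\right)} = \frac{1}{\frac{215}{638}} = \frac{638}{215}$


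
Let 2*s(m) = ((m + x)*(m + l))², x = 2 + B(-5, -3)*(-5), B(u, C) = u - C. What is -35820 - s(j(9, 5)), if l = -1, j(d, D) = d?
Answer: -49932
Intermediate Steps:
x = 12 (x = 2 + (-5 - 1*(-3))*(-5) = 2 + (-5 + 3)*(-5) = 2 - 2*(-5) = 2 + 10 = 12)
s(m) = (-1 + m)²*(12 + m)²/2 (s(m) = ((m + 12)*(m - 1))²/2 = ((12 + m)*(-1 + m))²/2 = ((-1 + m)*(12 + m))²/2 = ((-1 + m)²*(12 + m)²)/2 = (-1 + m)²*(12 + m)²/2)
-35820 - s(j(9, 5)) = -35820 - (-1 + 9)²*(12 + 9)²/2 = -35820 - 8²*21²/2 = -35820 - 64*441/2 = -35820 - 1*14112 = -35820 - 14112 = -49932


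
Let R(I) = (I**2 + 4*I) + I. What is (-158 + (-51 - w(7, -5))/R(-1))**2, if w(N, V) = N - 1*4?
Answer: 83521/4 ≈ 20880.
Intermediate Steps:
w(N, V) = -4 + N (w(N, V) = N - 4 = -4 + N)
R(I) = I**2 + 5*I
(-158 + (-51 - w(7, -5))/R(-1))**2 = (-158 + (-51 - (-4 + 7))/((-(5 - 1))))**2 = (-158 + (-51 - 1*3)/((-1*4)))**2 = (-158 + (-51 - 3)/(-4))**2 = (-158 - 54*(-1/4))**2 = (-158 + 27/2)**2 = (-289/2)**2 = 83521/4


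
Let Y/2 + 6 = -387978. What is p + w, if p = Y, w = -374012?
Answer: -1149980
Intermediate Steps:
Y = -775968 (Y = -12 + 2*(-387978) = -12 - 775956 = -775968)
p = -775968
p + w = -775968 - 374012 = -1149980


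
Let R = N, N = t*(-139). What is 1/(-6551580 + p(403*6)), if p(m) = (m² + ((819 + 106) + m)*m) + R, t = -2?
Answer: 1/7378796 ≈ 1.3552e-7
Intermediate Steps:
N = 278 (N = -2*(-139) = 278)
R = 278
p(m) = 278 + m² + m*(925 + m) (p(m) = (m² + ((819 + 106) + m)*m) + 278 = (m² + (925 + m)*m) + 278 = (m² + m*(925 + m)) + 278 = 278 + m² + m*(925 + m))
1/(-6551580 + p(403*6)) = 1/(-6551580 + (278 + 2*(403*6)² + 925*(403*6))) = 1/(-6551580 + (278 + 2*2418² + 925*2418)) = 1/(-6551580 + (278 + 2*5846724 + 2236650)) = 1/(-6551580 + (278 + 11693448 + 2236650)) = 1/(-6551580 + 13930376) = 1/7378796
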